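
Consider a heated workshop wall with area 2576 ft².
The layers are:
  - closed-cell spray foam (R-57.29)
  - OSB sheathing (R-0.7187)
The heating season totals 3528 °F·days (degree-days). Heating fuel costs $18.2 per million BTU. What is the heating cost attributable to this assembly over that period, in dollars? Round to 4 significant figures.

68.43 dollars

R_total = 57.29 + 0.7187 = 58.009 ft²·°F·h/BTU
E = A × HDD × 24 / R = 2576 × 3528 × 24 / 58.009 = 3760000 BTU
Cost = 3760000/10⁶ × 18.2 = $68.433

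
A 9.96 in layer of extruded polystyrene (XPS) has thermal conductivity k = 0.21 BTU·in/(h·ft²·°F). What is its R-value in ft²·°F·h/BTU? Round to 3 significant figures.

47.4 ft²·°F·h/BTU

R = L/k = 9.96/0.21 = 47.43 ft²·°F·h/BTU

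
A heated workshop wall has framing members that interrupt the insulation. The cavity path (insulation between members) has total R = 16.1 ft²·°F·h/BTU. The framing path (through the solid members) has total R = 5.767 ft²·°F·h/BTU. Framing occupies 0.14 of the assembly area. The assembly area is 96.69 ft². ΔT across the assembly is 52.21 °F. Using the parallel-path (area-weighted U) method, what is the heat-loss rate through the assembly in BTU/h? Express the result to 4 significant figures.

U_eff = 0.86/16.1 + 0.14/5.767 = 0.053416 + 0.024276 = 0.077692
R_eff = 1/U_eff = 12.871 ft²·°F·h/BTU
Q = 96.69 × 52.21 / 12.871 = 392.2 BTU/h

392.2 BTU/h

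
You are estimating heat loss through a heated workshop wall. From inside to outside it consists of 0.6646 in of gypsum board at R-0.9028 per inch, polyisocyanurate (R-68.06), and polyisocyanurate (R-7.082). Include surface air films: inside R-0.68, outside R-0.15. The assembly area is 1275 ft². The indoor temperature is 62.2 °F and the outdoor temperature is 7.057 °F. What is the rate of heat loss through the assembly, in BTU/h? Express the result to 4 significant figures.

0.6646 × 0.9028 = 0.6
R_total = 0.68 + 0.6 + 68.06 + 7.082 + 0.15 = 76.572 ft²·°F·h/BTU
Q = A·ΔT/R = 1275 × (62.2 − 7.057) / 76.572 = 918.19 BTU/h

918.2 BTU/h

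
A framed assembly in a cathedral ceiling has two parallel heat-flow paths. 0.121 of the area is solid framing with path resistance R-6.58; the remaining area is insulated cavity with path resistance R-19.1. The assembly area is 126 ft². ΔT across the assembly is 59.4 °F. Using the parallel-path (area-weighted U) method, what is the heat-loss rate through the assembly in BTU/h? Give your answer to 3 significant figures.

482 BTU/h

U_eff = 0.879/19.1 + 0.121/6.58 = 0.04602 + 0.01839 = 0.06441
R_eff = 1/U_eff = 15.53 ft²·°F·h/BTU
Q = 126 × 59.4 / 15.53 = 482.1 BTU/h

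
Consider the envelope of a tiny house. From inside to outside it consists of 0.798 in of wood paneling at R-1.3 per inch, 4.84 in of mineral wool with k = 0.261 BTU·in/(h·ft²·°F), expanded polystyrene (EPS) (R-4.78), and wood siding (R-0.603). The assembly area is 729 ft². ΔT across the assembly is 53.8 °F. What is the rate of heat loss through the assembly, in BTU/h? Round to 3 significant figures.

1570 BTU/h

0.798 × 1.3 = 1.037
4.84/0.261 = 18.54
R_total = 1.037 + 18.54 + 4.78 + 0.603 = 24.96 ft²·°F·h/BTU
Q = A·ΔT/R = 729 × 53.8 / 24.96 = 1571 BTU/h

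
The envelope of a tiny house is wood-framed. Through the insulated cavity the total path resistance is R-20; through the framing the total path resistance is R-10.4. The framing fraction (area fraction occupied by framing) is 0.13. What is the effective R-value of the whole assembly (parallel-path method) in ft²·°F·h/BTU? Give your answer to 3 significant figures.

U_eff = 0.87/20 + 0.13/10.4 = 0.0435 + 0.0125 = 0.056
R_eff = 1/U_eff = 17.86 ft²·°F·h/BTU

17.9 ft²·°F·h/BTU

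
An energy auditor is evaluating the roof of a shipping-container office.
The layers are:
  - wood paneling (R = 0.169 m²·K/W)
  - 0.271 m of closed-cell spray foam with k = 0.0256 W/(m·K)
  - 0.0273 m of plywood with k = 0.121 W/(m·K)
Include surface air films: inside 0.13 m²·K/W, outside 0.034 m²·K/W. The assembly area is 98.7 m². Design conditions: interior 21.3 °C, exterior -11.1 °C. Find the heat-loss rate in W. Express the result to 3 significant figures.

287 W

0.271/0.0256 = 10.59
0.0273/0.121 = 0.2256
R_total = 0.13 + 0.169 + 10.59 + 0.2256 + 0.034 = 11.14 m²·K/W
Q = A·ΔT/R = 98.7 × (21.3 − (-11.1)) / 11.14 = 286.9 W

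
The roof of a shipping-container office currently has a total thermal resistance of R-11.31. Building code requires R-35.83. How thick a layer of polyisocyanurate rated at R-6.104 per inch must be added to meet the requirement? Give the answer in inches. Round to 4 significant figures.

4.017 in

ΔR = 35.83 − 11.31 = 24.52 ft²·°F·h/BTU
L = ΔR / (R/in) = 24.52/6.104 = 4.017 in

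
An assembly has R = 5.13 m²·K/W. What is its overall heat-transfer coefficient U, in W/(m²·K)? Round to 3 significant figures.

U = 1/R = 1/5.13 = 0.1949

0.195 W/(m²·K)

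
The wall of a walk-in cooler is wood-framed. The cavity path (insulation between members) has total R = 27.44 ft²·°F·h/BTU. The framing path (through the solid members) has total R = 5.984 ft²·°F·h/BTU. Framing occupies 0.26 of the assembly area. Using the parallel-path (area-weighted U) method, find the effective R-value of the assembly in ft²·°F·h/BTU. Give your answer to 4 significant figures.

14.20 ft²·°F·h/BTU

U_eff = 0.74/27.44 + 0.26/5.984 = 0.026968 + 0.043449 = 0.070417
R_eff = 1/U_eff = 14.201 ft²·°F·h/BTU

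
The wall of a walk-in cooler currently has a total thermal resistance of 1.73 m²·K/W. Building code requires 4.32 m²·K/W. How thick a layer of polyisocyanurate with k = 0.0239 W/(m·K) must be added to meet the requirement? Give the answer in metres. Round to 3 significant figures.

0.0619 m

ΔR = 4.32 − 1.73 = 2.59 m²·K/W
L = ΔR × k = 2.59 × 0.0239 = 0.0619 m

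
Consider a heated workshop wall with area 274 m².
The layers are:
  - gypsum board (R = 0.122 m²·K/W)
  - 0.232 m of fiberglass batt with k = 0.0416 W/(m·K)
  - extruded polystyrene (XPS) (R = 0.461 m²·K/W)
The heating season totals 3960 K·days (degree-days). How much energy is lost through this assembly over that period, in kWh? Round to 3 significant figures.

4230 kWh

0.232/0.0416 = 5.577
R_total = 0.122 + 5.577 + 0.461 = 6.16 m²·K/W
E = A × HDD × 24 / R / 1000 = 274 × 3960 × 24 / 6.16 / 1000 = 4227 kWh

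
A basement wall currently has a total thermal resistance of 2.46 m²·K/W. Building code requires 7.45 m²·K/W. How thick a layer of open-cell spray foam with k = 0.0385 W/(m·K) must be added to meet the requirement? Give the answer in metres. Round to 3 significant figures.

0.192 m

ΔR = 7.45 − 2.46 = 4.99 m²·K/W
L = ΔR × k = 4.99 × 0.0385 = 0.1921 m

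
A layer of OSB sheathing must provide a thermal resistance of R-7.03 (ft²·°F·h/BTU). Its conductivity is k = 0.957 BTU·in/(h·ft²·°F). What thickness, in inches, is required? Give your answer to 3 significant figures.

L = R × k = 7.03 × 0.957 = 6.728 in

6.73 in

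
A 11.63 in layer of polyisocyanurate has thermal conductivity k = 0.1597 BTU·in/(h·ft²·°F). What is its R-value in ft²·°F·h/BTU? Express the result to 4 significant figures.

72.82 ft²·°F·h/BTU

R = L/k = 11.63/0.1597 = 72.824 ft²·°F·h/BTU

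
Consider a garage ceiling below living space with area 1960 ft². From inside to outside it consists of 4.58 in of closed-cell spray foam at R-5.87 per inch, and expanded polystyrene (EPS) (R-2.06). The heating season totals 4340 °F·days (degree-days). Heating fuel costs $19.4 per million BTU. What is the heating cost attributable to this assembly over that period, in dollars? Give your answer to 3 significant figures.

137 dollars

4.58 × 5.87 = 26.88
R_total = 26.88 + 2.06 = 28.94 ft²·°F·h/BTU
E = A × HDD × 24 / R = 1960 × 4340 × 24 / 28.94 = 7053000 BTU
Cost = 7053000/10⁶ × 19.4 = $136.8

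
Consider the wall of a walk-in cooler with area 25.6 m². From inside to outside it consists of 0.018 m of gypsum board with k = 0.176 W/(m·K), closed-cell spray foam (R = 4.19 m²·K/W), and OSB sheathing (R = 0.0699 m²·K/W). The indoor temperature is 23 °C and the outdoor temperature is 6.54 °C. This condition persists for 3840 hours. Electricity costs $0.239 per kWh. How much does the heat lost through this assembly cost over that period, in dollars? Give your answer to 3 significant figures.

0.018/0.176 = 0.1023
R_total = 0.1023 + 4.19 + 0.0699 = 4.362 m²·K/W
Q = 25.6 × (23 − 6.54) / 4.362 = 96.6 W
E = 96.6 W × 3840 h / 1000 = 370.9 kWh
Cost = 370.9 × 0.239 = $88.65

88.7 dollars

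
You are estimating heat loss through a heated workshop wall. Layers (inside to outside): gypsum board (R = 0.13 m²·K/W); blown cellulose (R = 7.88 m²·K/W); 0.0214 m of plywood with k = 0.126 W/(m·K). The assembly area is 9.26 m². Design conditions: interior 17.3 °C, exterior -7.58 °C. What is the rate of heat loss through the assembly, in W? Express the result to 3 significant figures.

0.0214/0.126 = 0.1698
R_total = 0.13 + 7.88 + 0.1698 = 8.18 m²·K/W
Q = A·ΔT/R = 9.26 × (17.3 − (-7.58)) / 8.18 = 28.17 W

28.2 W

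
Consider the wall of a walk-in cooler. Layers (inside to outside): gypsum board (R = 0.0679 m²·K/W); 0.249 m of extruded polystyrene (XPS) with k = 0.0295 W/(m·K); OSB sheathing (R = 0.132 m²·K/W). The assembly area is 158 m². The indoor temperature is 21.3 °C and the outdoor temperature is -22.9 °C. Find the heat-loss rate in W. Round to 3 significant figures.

808 W

0.249/0.0295 = 8.441
R_total = 0.0679 + 8.441 + 0.132 = 8.641 m²·K/W
Q = A·ΔT/R = 158 × (21.3 − (-22.9)) / 8.641 = 808.2 W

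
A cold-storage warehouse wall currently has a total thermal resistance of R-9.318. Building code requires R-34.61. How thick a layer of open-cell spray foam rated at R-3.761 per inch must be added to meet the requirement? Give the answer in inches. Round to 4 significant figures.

6.725 in

ΔR = 34.61 − 9.318 = 25.292 ft²·°F·h/BTU
L = ΔR / (R/in) = 25.292/3.761 = 6.7248 in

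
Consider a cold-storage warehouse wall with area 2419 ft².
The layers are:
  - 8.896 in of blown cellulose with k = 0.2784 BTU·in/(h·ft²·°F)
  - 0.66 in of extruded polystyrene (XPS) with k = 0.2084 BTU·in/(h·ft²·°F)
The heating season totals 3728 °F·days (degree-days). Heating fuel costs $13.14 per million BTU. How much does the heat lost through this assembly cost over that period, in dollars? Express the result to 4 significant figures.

8.896/0.2784 = 31.954
0.66/0.2084 = 3.167
R_total = 31.954 + 3.167 = 35.121 ft²·°F·h/BTU
E = A × HDD × 24 / R = 2419 × 3728 × 24 / 35.121 = 6162500 BTU
Cost = 6162500/10⁶ × 13.14 = $80.975

80.98 dollars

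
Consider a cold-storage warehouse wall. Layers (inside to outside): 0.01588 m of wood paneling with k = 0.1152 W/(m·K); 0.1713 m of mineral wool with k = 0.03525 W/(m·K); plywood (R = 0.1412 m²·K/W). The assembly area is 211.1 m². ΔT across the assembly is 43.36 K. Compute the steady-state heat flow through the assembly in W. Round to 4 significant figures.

0.01588/0.1152 = 0.13785
0.1713/0.03525 = 4.8596
R_total = 0.13785 + 4.8596 + 0.1412 = 5.1386 m²·K/W
Q = A·ΔT/R = 211.1 × 43.36 / 5.1386 = 1781.3 W

1781 W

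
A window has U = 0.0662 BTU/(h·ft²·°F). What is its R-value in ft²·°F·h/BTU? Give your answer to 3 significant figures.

15.1 ft²·°F·h/BTU

R = 1/U = 1/0.0662 = 15.11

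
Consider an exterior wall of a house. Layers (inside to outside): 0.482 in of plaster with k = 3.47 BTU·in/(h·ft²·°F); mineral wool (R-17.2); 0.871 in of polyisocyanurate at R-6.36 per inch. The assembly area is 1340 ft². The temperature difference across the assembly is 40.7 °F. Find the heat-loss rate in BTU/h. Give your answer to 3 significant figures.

0.482/3.47 = 0.1389
0.871 × 6.36 = 5.54
R_total = 0.1389 + 17.2 + 5.54 = 22.88 ft²·°F·h/BTU
Q = A·ΔT/R = 1340 × 40.7 / 22.88 = 2384 BTU/h

2380 BTU/h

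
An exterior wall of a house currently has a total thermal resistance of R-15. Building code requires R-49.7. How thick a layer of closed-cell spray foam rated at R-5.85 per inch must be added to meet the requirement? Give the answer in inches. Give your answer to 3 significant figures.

ΔR = 49.7 − 15 = 34.7 ft²·°F·h/BTU
L = ΔR / (R/in) = 34.7/5.85 = 5.932 in

5.93 in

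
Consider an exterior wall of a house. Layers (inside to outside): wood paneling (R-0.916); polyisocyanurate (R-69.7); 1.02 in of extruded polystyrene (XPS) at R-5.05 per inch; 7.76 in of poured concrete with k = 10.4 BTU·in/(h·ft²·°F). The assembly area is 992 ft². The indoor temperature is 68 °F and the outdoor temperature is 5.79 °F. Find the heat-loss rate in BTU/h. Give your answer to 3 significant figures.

807 BTU/h

1.02 × 5.05 = 5.151
7.76/10.4 = 0.7462
R_total = 0.916 + 69.7 + 5.151 + 0.7462 = 76.51 ft²·°F·h/BTU
Q = A·ΔT/R = 992 × (68 − 5.79) / 76.51 = 806.6 BTU/h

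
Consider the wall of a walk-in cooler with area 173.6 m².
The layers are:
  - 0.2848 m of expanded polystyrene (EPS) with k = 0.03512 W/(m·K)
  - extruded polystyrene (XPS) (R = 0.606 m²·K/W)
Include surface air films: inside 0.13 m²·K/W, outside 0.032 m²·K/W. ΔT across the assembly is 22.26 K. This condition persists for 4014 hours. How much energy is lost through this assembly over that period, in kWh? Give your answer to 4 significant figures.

0.2848/0.03512 = 8.1093
R_total = 0.13 + 8.1093 + 0.606 + 0.032 = 8.8773 m²·K/W
Q = 173.6 × 22.26 / 8.8773 = 435.3 W
E = 435.3 W × 4014 h / 1000 = 1747.3 kWh

1747 kWh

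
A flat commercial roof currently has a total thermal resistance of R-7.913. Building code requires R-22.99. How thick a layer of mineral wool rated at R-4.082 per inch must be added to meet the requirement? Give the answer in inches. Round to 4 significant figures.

ΔR = 22.99 − 7.913 = 15.077 ft²·°F·h/BTU
L = ΔR / (R/in) = 15.077/4.082 = 3.6935 in

3.694 in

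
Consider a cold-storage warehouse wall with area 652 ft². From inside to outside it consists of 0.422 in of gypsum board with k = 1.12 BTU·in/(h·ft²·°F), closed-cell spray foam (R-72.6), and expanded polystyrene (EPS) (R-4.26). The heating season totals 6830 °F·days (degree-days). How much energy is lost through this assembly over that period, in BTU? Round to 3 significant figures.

1380000 BTU

0.422/1.12 = 0.3768
R_total = 0.3768 + 72.6 + 4.26 = 77.24 ft²·°F·h/BTU
E = A × HDD × 24 / R = 652 × 6830 × 24 / 77.24 = 1384000 BTU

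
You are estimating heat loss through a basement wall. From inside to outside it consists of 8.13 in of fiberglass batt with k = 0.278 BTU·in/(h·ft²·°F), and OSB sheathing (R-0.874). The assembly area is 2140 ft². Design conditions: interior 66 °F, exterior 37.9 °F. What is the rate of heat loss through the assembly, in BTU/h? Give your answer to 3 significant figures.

2000 BTU/h

8.13/0.278 = 29.24
R_total = 29.24 + 0.874 = 30.12 ft²·°F·h/BTU
Q = A·ΔT/R = 2140 × (66 − 37.9) / 30.12 = 1997 BTU/h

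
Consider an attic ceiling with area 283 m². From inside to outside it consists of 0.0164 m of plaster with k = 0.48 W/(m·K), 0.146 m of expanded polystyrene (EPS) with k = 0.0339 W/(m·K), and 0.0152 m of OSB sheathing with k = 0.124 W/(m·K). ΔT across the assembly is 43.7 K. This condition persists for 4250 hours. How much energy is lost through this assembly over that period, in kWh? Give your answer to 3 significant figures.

0.0164/0.48 = 0.03417
0.146/0.0339 = 4.307
0.0152/0.124 = 0.1226
R_total = 0.03417 + 4.307 + 0.1226 = 4.464 m²·K/W
Q = 283 × 43.7 / 4.464 = 2771 W
E = 2771 W × 4250 h / 1000 = 11780 kWh

11800 kWh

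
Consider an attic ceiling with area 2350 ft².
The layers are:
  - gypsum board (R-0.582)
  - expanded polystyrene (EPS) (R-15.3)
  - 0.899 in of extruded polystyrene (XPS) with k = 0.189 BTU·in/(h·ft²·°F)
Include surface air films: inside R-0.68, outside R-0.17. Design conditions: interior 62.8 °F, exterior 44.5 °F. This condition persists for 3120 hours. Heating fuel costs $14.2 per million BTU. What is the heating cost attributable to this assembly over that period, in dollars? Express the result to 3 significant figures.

0.899/0.189 = 4.757
R_total = 0.68 + 0.582 + 15.3 + 4.757 + 0.17 = 21.49 ft²·°F·h/BTU
Q = 2350 × (62.8 − 44.5) / 21.49 = 2001 BTU/h
E = 2001 × 3120 = 6244000 BTU
Cost = 6244000/10⁶ × 14.2 = $88.67

88.7 dollars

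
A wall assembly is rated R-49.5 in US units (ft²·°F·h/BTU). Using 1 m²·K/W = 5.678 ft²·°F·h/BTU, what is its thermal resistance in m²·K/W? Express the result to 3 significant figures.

8.72 m²·K/W

R_SI = 49.5/5.678 = 8.718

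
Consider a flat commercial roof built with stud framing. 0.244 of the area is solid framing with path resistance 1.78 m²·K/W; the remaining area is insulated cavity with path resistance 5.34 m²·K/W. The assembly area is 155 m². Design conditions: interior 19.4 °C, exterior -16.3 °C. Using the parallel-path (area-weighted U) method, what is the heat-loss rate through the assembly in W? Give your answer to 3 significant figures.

U_eff = 0.756/5.34 + 0.244/1.78 = 0.1416 + 0.1371 = 0.2787
R_eff = 1/U_eff = 3.589 m²·K/W
Q = 155 × (19.4 − (-16.3)) / 3.589 = 1542 W

1540 W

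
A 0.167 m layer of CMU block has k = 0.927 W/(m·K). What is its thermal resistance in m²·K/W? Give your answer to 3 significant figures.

R = L/k = 0.167/0.927 = 0.1802 m²·K/W

0.180 m²·K/W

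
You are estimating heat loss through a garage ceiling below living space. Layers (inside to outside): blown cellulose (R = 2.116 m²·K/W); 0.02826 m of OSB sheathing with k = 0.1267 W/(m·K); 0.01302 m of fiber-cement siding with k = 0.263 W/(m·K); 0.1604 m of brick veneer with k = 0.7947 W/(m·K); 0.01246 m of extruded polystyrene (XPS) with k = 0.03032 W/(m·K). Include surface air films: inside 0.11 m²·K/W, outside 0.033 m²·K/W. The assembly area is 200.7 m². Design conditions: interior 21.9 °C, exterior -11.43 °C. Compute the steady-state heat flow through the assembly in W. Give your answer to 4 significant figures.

2127 W

0.02826/0.1267 = 0.22305
0.01302/0.263 = 0.049506
0.1604/0.7947 = 0.20184
0.01246/0.03032 = 0.41095
R_total = 0.11 + 2.116 + 0.22305 + 0.049506 + 0.20184 + 0.41095 + 0.033 = 3.1443 m²·K/W
Q = A·ΔT/R = 200.7 × (21.9 − (-11.43)) / 3.1443 = 2127.4 W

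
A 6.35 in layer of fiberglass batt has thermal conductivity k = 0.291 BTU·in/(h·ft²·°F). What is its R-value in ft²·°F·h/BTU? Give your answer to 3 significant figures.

21.8 ft²·°F·h/BTU

R = L/k = 6.35/0.291 = 21.82 ft²·°F·h/BTU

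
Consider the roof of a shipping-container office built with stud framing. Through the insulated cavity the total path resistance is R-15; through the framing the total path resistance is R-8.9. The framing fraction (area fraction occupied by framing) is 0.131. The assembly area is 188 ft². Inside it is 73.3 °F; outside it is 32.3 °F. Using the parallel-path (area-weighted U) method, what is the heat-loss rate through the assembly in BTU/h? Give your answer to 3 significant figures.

U_eff = 0.869/15 + 0.131/8.9 = 0.05793 + 0.01472 = 0.07265
R_eff = 1/U_eff = 13.76 ft²·°F·h/BTU
Q = 188 × (73.3 − 32.3) / 13.76 = 560 BTU/h

560 BTU/h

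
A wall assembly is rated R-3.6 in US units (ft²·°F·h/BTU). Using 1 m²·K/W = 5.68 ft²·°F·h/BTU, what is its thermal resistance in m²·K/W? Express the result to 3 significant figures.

0.634 m²·K/W

R_SI = 3.6/5.68 = 0.6338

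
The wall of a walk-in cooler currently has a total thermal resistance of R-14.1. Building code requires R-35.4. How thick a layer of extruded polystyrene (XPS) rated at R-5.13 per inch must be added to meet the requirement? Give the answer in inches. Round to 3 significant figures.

4.15 in

ΔR = 35.4 − 14.1 = 21.3 ft²·°F·h/BTU
L = ΔR / (R/in) = 21.3/5.13 = 4.152 in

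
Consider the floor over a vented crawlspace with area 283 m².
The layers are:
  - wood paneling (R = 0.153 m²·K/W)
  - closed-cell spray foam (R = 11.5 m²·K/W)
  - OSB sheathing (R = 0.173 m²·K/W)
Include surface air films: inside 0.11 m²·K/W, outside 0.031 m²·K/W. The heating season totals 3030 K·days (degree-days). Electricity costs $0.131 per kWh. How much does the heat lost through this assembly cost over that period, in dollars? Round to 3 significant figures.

225 dollars

R_total = 0.11 + 0.153 + 11.5 + 0.173 + 0.031 = 11.97 m²·K/W
E = A × HDD × 24 / R / 1000 = 283 × 3030 × 24 / 11.97 / 1000 = 1720 kWh
Cost = 1720 × 0.131 = $225.3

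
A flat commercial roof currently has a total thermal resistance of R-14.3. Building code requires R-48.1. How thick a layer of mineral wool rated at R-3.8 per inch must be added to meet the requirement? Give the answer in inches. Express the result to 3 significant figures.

8.89 in

ΔR = 48.1 − 14.3 = 33.8 ft²·°F·h/BTU
L = ΔR / (R/in) = 33.8/3.8 = 8.895 in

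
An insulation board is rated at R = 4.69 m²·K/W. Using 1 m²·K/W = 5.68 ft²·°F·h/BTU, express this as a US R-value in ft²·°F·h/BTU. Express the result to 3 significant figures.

R_US = 4.69 × 5.68 = 26.64

26.6 ft²·°F·h/BTU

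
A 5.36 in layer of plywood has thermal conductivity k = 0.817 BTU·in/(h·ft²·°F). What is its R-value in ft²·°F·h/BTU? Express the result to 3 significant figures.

6.56 ft²·°F·h/BTU

R = L/k = 5.36/0.817 = 6.561 ft²·°F·h/BTU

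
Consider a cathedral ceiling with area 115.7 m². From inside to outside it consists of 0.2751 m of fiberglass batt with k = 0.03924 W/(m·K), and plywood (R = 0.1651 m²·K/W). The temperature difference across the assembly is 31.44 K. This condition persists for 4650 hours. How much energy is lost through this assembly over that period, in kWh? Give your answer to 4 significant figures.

0.2751/0.03924 = 7.0107
R_total = 7.0107 + 0.1651 = 7.1758 m²·K/W
Q = 115.7 × 31.44 / 7.1758 = 506.93 W
E = 506.93 W × 4650 h / 1000 = 2357.2 kWh

2357 kWh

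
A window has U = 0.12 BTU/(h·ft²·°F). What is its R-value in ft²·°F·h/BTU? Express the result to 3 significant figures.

8.33 ft²·°F·h/BTU

R = 1/U = 1/0.12 = 8.333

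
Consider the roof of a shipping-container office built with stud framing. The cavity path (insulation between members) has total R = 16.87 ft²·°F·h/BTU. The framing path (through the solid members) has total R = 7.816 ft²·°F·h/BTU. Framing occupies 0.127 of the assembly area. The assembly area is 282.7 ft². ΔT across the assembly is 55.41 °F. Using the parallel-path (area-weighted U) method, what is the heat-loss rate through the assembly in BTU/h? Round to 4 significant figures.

U_eff = 0.873/16.87 + 0.127/7.816 = 0.051749 + 0.016249 = 0.067997
R_eff = 1/U_eff = 14.706 ft²·°F·h/BTU
Q = 282.7 × 55.41 / 14.706 = 1065.1 BTU/h

1065 BTU/h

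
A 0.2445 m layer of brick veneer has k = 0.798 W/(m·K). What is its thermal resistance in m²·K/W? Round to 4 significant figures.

0.3064 m²·K/W

R = L/k = 0.2445/0.798 = 0.30639 m²·K/W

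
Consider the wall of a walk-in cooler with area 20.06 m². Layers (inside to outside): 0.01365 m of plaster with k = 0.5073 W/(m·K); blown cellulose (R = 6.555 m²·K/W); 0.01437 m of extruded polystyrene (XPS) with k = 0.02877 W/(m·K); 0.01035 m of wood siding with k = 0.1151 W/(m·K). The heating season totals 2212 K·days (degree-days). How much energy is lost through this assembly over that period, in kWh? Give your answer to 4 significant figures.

148.5 kWh

0.01365/0.5073 = 0.026907
0.01437/0.02877 = 0.49948
0.01035/0.1151 = 0.089922
R_total = 0.026907 + 6.555 + 0.49948 + 0.089922 = 7.1713 m²·K/W
E = A × HDD × 24 / R / 1000 = 20.06 × 2212 × 24 / 7.1713 / 1000 = 148.5 kWh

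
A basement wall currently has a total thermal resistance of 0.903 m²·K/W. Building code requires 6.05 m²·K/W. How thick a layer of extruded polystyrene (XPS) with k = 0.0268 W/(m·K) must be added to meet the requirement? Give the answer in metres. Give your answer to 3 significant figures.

0.138 m

ΔR = 6.05 − 0.903 = 5.147 m²·K/W
L = ΔR × k = 5.147 × 0.0268 = 0.1379 m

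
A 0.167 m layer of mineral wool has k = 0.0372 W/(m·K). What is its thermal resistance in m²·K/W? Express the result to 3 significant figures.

4.49 m²·K/W

R = L/k = 0.167/0.0372 = 4.489 m²·K/W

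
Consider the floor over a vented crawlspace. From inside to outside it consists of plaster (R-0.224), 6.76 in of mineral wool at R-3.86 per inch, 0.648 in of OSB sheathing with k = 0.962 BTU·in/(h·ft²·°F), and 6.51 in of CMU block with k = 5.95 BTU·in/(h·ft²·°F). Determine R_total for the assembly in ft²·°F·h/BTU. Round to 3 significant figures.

28.1 ft²·°F·h/BTU

6.76 × 3.86 = 26.09
0.648/0.962 = 0.6736
6.51/5.95 = 1.094
R_total = 0.224 + 26.09 + 0.6736 + 1.094 = 28.09 ft²·°F·h/BTU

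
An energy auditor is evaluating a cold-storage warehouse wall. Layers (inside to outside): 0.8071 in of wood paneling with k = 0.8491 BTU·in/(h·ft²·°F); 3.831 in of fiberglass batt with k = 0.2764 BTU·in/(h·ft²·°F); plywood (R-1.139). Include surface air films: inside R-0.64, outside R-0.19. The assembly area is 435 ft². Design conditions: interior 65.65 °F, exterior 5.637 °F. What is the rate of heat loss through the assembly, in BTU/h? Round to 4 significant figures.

0.8071/0.8491 = 0.95054
3.831/0.2764 = 13.86
R_total = 0.64 + 0.95054 + 13.86 + 1.139 + 0.19 = 16.78 ft²·°F·h/BTU
Q = A·ΔT/R = 435 × (65.65 − 5.637) / 16.78 = 1555.8 BTU/h

1556 BTU/h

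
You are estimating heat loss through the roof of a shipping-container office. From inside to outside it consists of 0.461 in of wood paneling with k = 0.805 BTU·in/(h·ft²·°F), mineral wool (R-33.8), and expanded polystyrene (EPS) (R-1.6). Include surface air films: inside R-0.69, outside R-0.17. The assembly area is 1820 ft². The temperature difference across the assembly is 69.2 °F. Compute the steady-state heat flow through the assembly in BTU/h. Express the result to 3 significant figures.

3420 BTU/h

0.461/0.805 = 0.5727
R_total = 0.69 + 0.5727 + 33.8 + 1.6 + 0.17 = 36.83 ft²·°F·h/BTU
Q = A·ΔT/R = 1820 × 69.2 / 36.83 = 3419 BTU/h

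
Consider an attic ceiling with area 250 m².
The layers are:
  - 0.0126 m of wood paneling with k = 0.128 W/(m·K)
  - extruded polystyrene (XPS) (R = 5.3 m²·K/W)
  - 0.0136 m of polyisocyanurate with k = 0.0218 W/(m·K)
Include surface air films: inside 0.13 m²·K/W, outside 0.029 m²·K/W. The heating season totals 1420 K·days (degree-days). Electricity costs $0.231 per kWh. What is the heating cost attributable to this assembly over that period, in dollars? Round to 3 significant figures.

0.0126/0.128 = 0.09844
0.0136/0.0218 = 0.6239
R_total = 0.13 + 0.09844 + 5.3 + 0.6239 + 0.029 = 6.181 m²·K/W
E = A × HDD × 24 / R / 1000 = 250 × 1420 × 24 / 6.181 / 1000 = 1378 kWh
Cost = 1378 × 0.231 = $318.4

318 dollars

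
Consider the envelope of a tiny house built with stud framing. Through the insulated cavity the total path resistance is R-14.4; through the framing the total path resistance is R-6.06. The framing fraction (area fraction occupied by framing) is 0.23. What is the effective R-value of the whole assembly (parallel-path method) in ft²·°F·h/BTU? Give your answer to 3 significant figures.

U_eff = 0.77/14.4 + 0.23/6.06 = 0.05347 + 0.03795 = 0.09143
R_eff = 1/U_eff = 10.94 ft²·°F·h/BTU

10.9 ft²·°F·h/BTU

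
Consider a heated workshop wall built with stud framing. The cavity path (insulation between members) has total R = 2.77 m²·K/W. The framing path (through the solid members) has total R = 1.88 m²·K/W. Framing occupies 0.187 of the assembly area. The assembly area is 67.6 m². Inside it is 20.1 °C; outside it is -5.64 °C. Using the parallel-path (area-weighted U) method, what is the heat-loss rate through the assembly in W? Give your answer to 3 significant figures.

684 W

U_eff = 0.813/2.77 + 0.187/1.88 = 0.2935 + 0.09947 = 0.393
R_eff = 1/U_eff = 2.545 m²·K/W
Q = 67.6 × (20.1 − (-5.64)) / 2.545 = 683.8 W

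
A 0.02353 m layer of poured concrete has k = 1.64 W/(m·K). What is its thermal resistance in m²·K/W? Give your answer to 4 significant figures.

0.01435 m²·K/W

R = L/k = 0.02353/1.64 = 0.014348 m²·K/W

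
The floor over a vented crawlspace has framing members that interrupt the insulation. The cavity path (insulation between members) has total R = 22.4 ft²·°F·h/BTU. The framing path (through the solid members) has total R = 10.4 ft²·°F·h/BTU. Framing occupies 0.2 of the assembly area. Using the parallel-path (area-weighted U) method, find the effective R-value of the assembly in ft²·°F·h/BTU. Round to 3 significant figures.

18.2 ft²·°F·h/BTU

U_eff = 0.8/22.4 + 0.2/10.4 = 0.03571 + 0.01923 = 0.05495
R_eff = 1/U_eff = 18.2 ft²·°F·h/BTU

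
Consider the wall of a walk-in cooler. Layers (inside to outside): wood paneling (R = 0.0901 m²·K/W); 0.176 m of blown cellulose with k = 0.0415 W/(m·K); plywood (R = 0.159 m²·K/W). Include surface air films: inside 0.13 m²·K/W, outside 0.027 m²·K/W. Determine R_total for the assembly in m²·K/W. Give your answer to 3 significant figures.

4.65 m²·K/W

0.176/0.0415 = 4.241
R_total = 0.13 + 0.0901 + 4.241 + 0.159 + 0.027 = 4.647 m²·K/W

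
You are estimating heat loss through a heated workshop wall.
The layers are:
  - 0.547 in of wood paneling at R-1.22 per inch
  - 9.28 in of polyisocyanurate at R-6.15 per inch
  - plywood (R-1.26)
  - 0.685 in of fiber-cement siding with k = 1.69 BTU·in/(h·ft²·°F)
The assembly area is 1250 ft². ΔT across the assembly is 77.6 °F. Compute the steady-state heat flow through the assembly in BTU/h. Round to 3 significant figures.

1630 BTU/h

0.547 × 1.22 = 0.6673
9.28 × 6.15 = 57.07
0.685/1.69 = 0.4053
R_total = 0.6673 + 57.07 + 1.26 + 0.4053 = 59.4 ft²·°F·h/BTU
Q = A·ΔT/R = 1250 × 77.6 / 59.4 = 1633 BTU/h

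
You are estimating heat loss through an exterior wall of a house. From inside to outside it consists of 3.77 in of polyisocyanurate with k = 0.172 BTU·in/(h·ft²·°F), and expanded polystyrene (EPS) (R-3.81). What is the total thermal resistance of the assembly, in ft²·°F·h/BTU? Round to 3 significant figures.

3.77/0.172 = 21.92
R_total = 21.92 + 3.81 = 25.73 ft²·°F·h/BTU

25.7 ft²·°F·h/BTU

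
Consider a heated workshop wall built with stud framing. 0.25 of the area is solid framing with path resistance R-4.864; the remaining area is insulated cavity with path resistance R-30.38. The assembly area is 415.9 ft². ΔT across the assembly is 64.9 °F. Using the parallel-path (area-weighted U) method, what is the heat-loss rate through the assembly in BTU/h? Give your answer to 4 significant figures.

2054 BTU/h

U_eff = 0.75/30.38 + 0.25/4.864 = 0.024687 + 0.051398 = 0.076085
R_eff = 1/U_eff = 13.143 ft²·°F·h/BTU
Q = 415.9 × 64.9 / 13.143 = 2053.7 BTU/h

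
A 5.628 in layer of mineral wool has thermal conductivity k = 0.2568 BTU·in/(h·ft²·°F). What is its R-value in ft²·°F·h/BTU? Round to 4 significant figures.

21.92 ft²·°F·h/BTU

R = L/k = 5.628/0.2568 = 21.916 ft²·°F·h/BTU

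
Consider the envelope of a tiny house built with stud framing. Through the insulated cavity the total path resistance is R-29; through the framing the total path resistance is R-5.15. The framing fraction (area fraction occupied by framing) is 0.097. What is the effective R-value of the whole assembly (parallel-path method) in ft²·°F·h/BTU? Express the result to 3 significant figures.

U_eff = 0.903/29 + 0.097/5.15 = 0.03114 + 0.01883 = 0.04997
R_eff = 1/U_eff = 20.01 ft²·°F·h/BTU

20.0 ft²·°F·h/BTU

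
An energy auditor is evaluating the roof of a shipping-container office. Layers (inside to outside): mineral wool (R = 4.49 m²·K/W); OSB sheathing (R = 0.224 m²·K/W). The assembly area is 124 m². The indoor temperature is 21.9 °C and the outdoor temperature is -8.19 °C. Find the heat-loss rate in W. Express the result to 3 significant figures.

792 W

R_total = 4.49 + 0.224 = 4.714 m²·K/W
Q = A·ΔT/R = 124 × (21.9 − (-8.19)) / 4.714 = 791.5 W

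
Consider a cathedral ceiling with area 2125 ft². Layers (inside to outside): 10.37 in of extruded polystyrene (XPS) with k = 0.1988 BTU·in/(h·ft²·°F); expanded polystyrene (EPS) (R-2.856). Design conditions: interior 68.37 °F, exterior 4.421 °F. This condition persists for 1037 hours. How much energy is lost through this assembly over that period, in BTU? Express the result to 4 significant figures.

10.37/0.1988 = 52.163
R_total = 52.163 + 2.856 = 55.019 ft²·°F·h/BTU
Q = 2125 × (68.37 − 4.421) / 55.019 = 2469.9 BTU/h
E = 2469.9 × 1037 = 2561300 BTU

2561000 BTU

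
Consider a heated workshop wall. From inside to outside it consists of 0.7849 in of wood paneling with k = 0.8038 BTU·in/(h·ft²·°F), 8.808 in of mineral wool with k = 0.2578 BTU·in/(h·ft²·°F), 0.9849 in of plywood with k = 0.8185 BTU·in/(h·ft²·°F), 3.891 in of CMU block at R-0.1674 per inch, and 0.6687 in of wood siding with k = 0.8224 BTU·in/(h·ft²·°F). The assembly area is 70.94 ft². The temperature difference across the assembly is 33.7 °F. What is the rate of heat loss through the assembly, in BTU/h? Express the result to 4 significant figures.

0.7849/0.8038 = 0.97649
8.808/0.2578 = 34.166
0.9849/0.8185 = 1.2033
3.891 × 0.1674 = 0.65135
0.6687/0.8224 = 0.81311
R_total = 0.97649 + 34.166 + 1.2033 + 0.65135 + 0.81311 = 37.81 ft²·°F·h/BTU
Q = A·ΔT/R = 70.94 × 33.7 / 37.81 = 63.228 BTU/h

63.23 BTU/h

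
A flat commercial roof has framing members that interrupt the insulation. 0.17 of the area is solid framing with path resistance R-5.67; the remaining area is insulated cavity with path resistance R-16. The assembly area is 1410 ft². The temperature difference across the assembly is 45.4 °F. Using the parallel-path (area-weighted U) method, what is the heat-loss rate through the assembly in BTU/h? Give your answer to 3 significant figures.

U_eff = 0.83/16 + 0.17/5.67 = 0.05187 + 0.02998 = 0.08186
R_eff = 1/U_eff = 12.22 ft²·°F·h/BTU
Q = 1410 × 45.4 / 12.22 = 5240 BTU/h

5240 BTU/h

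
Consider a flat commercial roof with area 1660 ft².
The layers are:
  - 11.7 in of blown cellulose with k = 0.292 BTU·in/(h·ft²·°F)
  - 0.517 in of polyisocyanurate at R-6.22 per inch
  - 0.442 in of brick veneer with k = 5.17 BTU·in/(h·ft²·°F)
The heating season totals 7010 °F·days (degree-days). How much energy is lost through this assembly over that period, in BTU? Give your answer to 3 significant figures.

6440000 BTU

11.7/0.292 = 40.07
0.517 × 6.22 = 3.216
0.442/5.17 = 0.08549
R_total = 40.07 + 3.216 + 0.08549 = 43.37 ft²·°F·h/BTU
E = A × HDD × 24 / R = 1660 × 7010 × 24 / 43.37 = 6439000 BTU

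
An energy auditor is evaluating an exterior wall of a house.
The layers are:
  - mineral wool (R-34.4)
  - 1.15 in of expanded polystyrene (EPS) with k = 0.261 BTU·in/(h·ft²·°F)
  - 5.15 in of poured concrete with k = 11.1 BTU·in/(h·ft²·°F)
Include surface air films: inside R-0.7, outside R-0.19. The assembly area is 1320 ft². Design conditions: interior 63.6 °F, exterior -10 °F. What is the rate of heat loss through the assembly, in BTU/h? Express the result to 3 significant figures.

1.15/0.261 = 4.406
5.15/11.1 = 0.464
R_total = 0.7 + 34.4 + 4.406 + 0.464 + 0.19 = 40.16 ft²·°F·h/BTU
Q = A·ΔT/R = 1320 × (63.6 − (-10)) / 40.16 = 2419 BTU/h

2420 BTU/h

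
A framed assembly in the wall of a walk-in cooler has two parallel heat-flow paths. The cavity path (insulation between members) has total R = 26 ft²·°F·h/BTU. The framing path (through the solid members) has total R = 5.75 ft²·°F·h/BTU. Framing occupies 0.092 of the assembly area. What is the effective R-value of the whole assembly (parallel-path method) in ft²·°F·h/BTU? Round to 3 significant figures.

U_eff = 0.908/26 + 0.092/5.75 = 0.03492 + 0.016 = 0.05092
R_eff = 1/U_eff = 19.64 ft²·°F·h/BTU

19.6 ft²·°F·h/BTU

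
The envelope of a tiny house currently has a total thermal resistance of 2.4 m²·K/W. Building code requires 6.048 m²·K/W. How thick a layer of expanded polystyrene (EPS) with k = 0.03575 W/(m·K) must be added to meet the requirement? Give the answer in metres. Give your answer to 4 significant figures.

ΔR = 6.048 − 2.4 = 3.648 m²·K/W
L = ΔR × k = 3.648 × 0.03575 = 0.13042 m

0.1304 m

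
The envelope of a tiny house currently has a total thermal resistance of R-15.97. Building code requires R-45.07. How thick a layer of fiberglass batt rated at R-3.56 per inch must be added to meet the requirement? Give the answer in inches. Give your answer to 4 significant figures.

8.174 in

ΔR = 45.07 − 15.97 = 29.1 ft²·°F·h/BTU
L = ΔR / (R/in) = 29.1/3.56 = 8.1742 in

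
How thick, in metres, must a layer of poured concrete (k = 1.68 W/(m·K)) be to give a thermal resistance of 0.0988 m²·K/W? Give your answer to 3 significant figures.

0.166 m

L = R·k = 0.0988 × 1.68 = 0.166 m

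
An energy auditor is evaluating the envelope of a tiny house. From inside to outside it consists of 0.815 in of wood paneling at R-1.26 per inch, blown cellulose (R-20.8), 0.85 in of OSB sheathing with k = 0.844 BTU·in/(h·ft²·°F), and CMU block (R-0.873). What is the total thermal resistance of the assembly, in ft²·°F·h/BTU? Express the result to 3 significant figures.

0.815 × 1.26 = 1.027
0.85/0.844 = 1.007
R_total = 1.027 + 20.8 + 1.007 + 0.873 = 23.71 ft²·°F·h/BTU

23.7 ft²·°F·h/BTU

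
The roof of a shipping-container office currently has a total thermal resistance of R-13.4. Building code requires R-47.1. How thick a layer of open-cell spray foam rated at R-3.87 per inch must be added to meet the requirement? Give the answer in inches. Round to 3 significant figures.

ΔR = 47.1 − 13.4 = 33.7 ft²·°F·h/BTU
L = ΔR / (R/in) = 33.7/3.87 = 8.708 in

8.71 in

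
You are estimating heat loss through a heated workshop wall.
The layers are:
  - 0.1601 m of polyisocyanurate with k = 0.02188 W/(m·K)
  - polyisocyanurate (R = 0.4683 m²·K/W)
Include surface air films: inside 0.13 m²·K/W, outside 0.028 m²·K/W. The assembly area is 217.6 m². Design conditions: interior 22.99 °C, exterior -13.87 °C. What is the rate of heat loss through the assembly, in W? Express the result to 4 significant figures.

1010 W

0.1601/0.02188 = 7.3172
R_total = 0.13 + 7.3172 + 0.4683 + 0.028 = 7.9435 m²·K/W
Q = A·ΔT/R = 217.6 × (22.99 − (-13.87)) / 7.9435 = 1009.7 W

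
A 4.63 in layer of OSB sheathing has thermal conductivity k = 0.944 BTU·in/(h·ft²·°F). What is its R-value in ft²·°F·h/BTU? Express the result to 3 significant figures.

R = L/k = 4.63/0.944 = 4.905 ft²·°F·h/BTU

4.90 ft²·°F·h/BTU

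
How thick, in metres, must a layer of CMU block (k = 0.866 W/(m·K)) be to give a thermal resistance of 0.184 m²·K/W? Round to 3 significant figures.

0.159 m

L = R·k = 0.184 × 0.866 = 0.1593 m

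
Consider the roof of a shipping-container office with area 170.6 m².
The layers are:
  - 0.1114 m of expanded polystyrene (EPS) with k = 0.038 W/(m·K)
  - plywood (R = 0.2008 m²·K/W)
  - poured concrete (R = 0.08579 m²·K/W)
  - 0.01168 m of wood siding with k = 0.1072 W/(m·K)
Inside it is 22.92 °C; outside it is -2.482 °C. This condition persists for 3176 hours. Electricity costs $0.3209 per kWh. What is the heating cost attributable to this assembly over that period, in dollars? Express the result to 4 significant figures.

0.1114/0.038 = 2.9316
0.01168/0.1072 = 0.10896
R_total = 2.9316 + 0.2008 + 0.08579 + 0.10896 = 3.3271 m²·K/W
Q = 170.6 × (22.92 − (-2.482)) / 3.3271 = 1302.5 W
E = 1302.5 W × 3176 h / 1000 = 4136.7 kWh
Cost = 4136.7 × 0.3209 = $1327.5

1327 dollars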